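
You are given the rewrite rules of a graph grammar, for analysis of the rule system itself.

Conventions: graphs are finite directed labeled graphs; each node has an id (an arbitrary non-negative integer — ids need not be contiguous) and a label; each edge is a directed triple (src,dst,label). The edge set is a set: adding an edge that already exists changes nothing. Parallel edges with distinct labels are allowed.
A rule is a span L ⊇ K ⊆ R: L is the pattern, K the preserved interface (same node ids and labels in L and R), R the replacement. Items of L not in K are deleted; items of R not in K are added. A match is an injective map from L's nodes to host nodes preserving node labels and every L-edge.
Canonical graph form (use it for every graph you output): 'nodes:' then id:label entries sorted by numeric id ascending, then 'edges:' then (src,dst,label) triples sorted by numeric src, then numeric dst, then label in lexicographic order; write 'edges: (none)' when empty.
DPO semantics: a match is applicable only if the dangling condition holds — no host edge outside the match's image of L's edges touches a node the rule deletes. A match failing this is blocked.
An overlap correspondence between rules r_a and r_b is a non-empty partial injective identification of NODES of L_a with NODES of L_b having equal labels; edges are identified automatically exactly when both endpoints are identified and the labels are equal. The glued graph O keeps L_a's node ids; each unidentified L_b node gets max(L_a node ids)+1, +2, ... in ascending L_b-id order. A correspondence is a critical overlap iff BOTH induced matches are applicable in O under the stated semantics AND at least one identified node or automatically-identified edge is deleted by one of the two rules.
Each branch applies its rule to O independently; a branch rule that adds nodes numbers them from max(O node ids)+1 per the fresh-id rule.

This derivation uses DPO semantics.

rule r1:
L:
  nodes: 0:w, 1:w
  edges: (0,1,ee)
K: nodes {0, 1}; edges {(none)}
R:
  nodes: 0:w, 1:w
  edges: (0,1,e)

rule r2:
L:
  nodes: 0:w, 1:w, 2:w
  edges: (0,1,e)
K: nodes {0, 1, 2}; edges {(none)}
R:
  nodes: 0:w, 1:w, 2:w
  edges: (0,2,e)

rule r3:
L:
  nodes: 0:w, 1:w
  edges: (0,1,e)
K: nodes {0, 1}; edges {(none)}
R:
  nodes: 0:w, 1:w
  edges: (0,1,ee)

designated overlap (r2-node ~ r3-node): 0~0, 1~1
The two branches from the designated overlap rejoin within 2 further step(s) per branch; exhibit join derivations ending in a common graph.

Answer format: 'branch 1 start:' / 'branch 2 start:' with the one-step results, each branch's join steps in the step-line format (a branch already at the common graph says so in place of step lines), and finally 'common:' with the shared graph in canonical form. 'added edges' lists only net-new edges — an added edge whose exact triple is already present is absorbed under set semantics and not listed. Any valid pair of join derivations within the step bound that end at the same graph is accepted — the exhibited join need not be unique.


branch 1 start:
nodes: 0:w, 1:w, 2:w
edges: (0,2,e)
branch 2 start:
nodes: 0:w, 1:w, 2:w
edges: (0,1,ee)
branch 1 step 1: rule r2; match: 0->0, 1->2, 2->1; deleted nodes (none); deleted edges (0,2,e); added nodes (none); added edges (0,1,e); result: nodes: 0:w, 1:w, 2:w edges: (0,1,e)
branch 2 step 1: rule r1; match: 0->0, 1->1; deleted nodes (none); deleted edges (0,1,ee); added nodes (none); added edges (0,1,e); result: nodes: 0:w, 1:w, 2:w edges: (0,1,e)
common:
nodes: 0:w, 1:w, 2:w
edges: (0,1,e)


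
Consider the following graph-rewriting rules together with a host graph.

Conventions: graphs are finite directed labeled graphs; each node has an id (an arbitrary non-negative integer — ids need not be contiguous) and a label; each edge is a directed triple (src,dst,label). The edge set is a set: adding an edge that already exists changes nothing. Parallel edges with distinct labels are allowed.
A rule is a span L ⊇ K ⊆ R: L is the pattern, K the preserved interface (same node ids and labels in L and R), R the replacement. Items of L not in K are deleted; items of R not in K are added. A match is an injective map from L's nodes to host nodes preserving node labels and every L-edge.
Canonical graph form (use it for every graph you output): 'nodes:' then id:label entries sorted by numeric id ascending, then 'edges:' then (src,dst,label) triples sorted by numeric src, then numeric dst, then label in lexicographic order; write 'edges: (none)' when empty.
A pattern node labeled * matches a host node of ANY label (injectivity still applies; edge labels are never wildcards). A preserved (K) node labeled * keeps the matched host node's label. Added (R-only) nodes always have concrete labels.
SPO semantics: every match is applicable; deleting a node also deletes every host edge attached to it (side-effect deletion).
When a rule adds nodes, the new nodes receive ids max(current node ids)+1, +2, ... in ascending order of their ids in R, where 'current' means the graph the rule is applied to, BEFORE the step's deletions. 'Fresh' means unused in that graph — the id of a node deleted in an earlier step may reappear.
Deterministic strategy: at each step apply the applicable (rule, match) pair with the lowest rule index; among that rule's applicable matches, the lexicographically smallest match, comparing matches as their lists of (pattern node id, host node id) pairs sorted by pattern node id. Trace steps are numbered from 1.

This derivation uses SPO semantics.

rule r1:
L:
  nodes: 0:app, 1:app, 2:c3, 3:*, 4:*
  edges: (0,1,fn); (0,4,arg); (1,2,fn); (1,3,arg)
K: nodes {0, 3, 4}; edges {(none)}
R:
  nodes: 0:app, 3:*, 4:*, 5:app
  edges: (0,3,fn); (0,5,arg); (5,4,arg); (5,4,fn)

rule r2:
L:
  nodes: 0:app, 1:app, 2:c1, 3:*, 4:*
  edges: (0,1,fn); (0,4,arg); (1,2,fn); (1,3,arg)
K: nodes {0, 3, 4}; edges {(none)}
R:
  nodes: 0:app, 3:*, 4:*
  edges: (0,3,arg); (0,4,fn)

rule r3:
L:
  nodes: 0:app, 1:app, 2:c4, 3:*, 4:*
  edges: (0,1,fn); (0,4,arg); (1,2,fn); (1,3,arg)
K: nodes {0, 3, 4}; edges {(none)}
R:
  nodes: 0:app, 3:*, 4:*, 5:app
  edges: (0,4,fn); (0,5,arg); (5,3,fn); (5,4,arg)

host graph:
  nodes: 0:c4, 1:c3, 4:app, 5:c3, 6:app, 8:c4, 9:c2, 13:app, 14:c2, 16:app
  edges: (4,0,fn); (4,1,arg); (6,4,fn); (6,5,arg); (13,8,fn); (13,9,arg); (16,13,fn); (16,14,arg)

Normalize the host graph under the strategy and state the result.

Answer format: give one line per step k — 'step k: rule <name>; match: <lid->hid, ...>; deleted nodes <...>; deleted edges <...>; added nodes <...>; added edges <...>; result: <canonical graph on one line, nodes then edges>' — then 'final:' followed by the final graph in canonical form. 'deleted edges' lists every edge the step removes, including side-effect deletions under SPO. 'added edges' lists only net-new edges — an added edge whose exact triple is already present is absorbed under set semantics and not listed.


step 1: rule r3; match: 0->6, 1->4, 2->0, 3->1, 4->5; deleted nodes 0, 4; deleted edges (4,0,fn); (4,1,arg); (6,4,fn); (6,5,arg); added nodes 17; added edges (6,5,fn); (6,17,arg); (17,1,fn); (17,5,arg); result: nodes: 1:c3, 5:c3, 6:app, 8:c4, 9:c2, 13:app, 14:c2, 16:app, 17:app edges: (6,5,fn); (6,17,arg); (13,8,fn); (13,9,arg); (16,13,fn); (16,14,arg); (17,1,fn); (17,5,arg)
step 2: rule r3; match: 0->16, 1->13, 2->8, 3->9, 4->14; deleted nodes 8, 13; deleted edges (13,8,fn); (13,9,arg); (16,13,fn); (16,14,arg); added nodes 18; added edges (16,14,fn); (16,18,arg); (18,9,fn); (18,14,arg); result: nodes: 1:c3, 5:c3, 6:app, 9:c2, 14:c2, 16:app, 17:app, 18:app edges: (6,5,fn); (6,17,arg); (16,14,fn); (16,18,arg); (17,1,fn); (17,5,arg); (18,9,fn); (18,14,arg)
final:
nodes: 1:c3, 5:c3, 6:app, 9:c2, 14:c2, 16:app, 17:app, 18:app
edges: (6,5,fn); (6,17,arg); (16,14,fn); (16,18,arg); (17,1,fn); (17,5,arg); (18,9,fn); (18,14,arg)


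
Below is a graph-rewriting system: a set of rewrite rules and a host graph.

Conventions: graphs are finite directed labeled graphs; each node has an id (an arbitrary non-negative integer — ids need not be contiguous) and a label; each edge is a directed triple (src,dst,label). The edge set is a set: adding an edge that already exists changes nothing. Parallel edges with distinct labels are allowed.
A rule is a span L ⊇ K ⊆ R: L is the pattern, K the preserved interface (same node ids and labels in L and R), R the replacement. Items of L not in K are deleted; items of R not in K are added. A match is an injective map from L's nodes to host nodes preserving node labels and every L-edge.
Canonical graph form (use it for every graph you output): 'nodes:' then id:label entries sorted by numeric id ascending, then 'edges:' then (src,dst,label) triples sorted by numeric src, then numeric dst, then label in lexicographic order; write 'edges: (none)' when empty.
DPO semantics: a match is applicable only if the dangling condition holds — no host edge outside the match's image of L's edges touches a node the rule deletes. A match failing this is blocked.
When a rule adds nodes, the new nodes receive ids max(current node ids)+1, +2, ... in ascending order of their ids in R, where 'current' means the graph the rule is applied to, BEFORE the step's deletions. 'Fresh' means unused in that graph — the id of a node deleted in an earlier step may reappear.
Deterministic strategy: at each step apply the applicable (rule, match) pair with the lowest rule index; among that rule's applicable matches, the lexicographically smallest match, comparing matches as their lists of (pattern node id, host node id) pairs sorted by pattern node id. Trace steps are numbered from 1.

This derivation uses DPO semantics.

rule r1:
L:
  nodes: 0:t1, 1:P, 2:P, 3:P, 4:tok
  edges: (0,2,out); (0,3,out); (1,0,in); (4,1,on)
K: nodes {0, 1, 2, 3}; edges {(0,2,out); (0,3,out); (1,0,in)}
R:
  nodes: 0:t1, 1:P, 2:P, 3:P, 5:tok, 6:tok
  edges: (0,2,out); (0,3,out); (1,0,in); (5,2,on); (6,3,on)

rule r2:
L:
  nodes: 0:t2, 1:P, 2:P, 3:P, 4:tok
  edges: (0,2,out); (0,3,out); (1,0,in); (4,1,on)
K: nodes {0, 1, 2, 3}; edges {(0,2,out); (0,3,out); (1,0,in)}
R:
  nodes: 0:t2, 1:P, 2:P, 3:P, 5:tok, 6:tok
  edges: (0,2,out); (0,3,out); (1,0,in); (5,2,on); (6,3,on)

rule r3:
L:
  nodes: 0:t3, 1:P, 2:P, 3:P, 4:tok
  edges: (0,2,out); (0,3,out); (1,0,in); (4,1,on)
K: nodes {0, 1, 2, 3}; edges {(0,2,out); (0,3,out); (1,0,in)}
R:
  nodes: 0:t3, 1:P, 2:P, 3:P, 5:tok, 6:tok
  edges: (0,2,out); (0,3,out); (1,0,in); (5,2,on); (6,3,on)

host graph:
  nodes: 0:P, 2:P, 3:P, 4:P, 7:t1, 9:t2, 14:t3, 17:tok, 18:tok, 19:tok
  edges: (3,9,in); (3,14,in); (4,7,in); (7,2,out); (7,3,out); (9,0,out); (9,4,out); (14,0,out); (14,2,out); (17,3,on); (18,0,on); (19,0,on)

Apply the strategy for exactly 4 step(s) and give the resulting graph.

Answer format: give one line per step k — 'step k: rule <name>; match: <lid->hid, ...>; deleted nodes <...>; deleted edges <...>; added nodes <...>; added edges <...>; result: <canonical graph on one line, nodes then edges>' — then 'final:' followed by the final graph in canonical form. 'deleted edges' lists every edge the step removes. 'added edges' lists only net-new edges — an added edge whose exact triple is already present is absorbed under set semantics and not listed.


step 1: rule r2; match: 0->9, 1->3, 2->0, 3->4, 4->17; deleted nodes 17; deleted edges (17,3,on); added nodes 20, 21; added edges (20,0,on); (21,4,on); result: nodes: 0:P, 2:P, 3:P, 4:P, 7:t1, 9:t2, 14:t3, 18:tok, 19:tok, 20:tok, 21:tok edges: (3,9,in); (3,14,in); (4,7,in); (7,2,out); (7,3,out); (9,0,out); (9,4,out); (14,0,out); (14,2,out); (18,0,on); (19,0,on); (20,0,on); (21,4,on)
step 2: rule r1; match: 0->7, 1->4, 2->2, 3->3, 4->21; deleted nodes 21; deleted edges (21,4,on); added nodes 22, 23; added edges (22,2,on); (23,3,on); result: nodes: 0:P, 2:P, 3:P, 4:P, 7:t1, 9:t2, 14:t3, 18:tok, 19:tok, 20:tok, 22:tok, 23:tok edges: (3,9,in); (3,14,in); (4,7,in); (7,2,out); (7,3,out); (9,0,out); (9,4,out); (14,0,out); (14,2,out); (18,0,on); (19,0,on); (20,0,on); (22,2,on); (23,3,on)
step 3: rule r2; match: 0->9, 1->3, 2->0, 3->4, 4->23; deleted nodes 23; deleted edges (23,3,on); added nodes 24, 25; added edges (24,0,on); (25,4,on); result: nodes: 0:P, 2:P, 3:P, 4:P, 7:t1, 9:t2, 14:t3, 18:tok, 19:tok, 20:tok, 22:tok, 24:tok, 25:tok edges: (3,9,in); (3,14,in); (4,7,in); (7,2,out); (7,3,out); (9,0,out); (9,4,out); (14,0,out); (14,2,out); (18,0,on); (19,0,on); (20,0,on); (22,2,on); (24,0,on); (25,4,on)
step 4: rule r1; match: 0->7, 1->4, 2->2, 3->3, 4->25; deleted nodes 25; deleted edges (25,4,on); added nodes 26, 27; added edges (26,2,on); (27,3,on); result: nodes: 0:P, 2:P, 3:P, 4:P, 7:t1, 9:t2, 14:t3, 18:tok, 19:tok, 20:tok, 22:tok, 24:tok, 26:tok, 27:tok edges: (3,9,in); (3,14,in); (4,7,in); (7,2,out); (7,3,out); (9,0,out); (9,4,out); (14,0,out); (14,2,out); (18,0,on); (19,0,on); (20,0,on); (22,2,on); (24,0,on); (26,2,on); (27,3,on)
final:
nodes: 0:P, 2:P, 3:P, 4:P, 7:t1, 9:t2, 14:t3, 18:tok, 19:tok, 20:tok, 22:tok, 24:tok, 26:tok, 27:tok
edges: (3,9,in); (3,14,in); (4,7,in); (7,2,out); (7,3,out); (9,0,out); (9,4,out); (14,0,out); (14,2,out); (18,0,on); (19,0,on); (20,0,on); (22,2,on); (24,0,on); (26,2,on); (27,3,on)


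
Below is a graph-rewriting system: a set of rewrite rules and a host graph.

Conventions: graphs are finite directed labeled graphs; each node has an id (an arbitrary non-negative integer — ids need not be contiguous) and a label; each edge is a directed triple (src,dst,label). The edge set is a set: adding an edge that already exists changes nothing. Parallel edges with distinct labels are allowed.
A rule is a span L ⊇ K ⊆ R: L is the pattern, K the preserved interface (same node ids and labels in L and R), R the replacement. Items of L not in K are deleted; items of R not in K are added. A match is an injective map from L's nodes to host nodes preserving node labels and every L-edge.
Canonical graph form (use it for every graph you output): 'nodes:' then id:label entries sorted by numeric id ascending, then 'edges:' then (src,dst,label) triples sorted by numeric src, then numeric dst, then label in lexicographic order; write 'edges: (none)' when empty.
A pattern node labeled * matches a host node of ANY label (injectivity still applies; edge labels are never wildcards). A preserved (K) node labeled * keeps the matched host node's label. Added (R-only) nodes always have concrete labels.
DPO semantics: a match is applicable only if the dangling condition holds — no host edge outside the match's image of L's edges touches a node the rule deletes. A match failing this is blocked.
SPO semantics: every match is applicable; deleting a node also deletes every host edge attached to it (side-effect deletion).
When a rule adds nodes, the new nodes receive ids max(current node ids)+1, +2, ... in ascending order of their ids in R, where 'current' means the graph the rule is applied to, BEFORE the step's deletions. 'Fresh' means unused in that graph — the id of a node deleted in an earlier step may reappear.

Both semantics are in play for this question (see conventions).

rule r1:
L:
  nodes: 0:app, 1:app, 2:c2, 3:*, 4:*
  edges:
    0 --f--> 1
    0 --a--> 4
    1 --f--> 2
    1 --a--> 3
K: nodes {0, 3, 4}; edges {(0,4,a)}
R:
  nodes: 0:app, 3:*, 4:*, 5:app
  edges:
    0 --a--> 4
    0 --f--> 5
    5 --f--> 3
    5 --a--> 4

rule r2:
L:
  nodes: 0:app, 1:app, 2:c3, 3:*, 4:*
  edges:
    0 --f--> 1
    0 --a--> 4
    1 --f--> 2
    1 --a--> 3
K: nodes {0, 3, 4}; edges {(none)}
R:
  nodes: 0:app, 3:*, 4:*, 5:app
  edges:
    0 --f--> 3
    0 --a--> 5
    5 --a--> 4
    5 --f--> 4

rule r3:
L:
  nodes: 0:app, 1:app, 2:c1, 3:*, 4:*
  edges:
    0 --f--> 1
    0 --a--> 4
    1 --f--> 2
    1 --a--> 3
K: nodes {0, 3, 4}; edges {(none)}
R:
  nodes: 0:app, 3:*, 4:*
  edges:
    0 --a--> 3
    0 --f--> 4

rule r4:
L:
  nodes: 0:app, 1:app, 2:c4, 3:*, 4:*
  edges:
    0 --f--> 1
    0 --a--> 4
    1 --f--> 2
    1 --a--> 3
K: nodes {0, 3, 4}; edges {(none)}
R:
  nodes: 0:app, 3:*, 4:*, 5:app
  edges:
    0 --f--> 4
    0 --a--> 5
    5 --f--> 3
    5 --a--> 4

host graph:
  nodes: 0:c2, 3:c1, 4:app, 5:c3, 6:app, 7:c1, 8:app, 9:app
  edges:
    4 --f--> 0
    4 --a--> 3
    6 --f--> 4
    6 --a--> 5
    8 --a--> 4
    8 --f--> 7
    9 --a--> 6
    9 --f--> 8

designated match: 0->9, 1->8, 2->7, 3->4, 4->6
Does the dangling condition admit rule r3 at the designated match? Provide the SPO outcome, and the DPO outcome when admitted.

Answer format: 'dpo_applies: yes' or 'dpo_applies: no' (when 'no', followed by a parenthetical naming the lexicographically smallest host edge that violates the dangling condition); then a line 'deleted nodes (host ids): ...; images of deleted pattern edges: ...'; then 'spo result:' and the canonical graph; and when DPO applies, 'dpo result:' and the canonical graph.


dpo_applies: yes
deleted nodes (host ids): 7, 8; images of deleted pattern edges: (8,4,a); (8,7,f); (9,6,a); (9,8,f)
spo result:
nodes: 0:c2, 3:c1, 4:app, 5:c3, 6:app, 9:app
edges: (4,0,f); (4,3,a); (6,4,f); (6,5,a); (9,4,a); (9,6,f)
dpo result:
nodes: 0:c2, 3:c1, 4:app, 5:c3, 6:app, 9:app
edges: (4,0,f); (4,3,a); (6,4,f); (6,5,a); (9,4,a); (9,6,f)


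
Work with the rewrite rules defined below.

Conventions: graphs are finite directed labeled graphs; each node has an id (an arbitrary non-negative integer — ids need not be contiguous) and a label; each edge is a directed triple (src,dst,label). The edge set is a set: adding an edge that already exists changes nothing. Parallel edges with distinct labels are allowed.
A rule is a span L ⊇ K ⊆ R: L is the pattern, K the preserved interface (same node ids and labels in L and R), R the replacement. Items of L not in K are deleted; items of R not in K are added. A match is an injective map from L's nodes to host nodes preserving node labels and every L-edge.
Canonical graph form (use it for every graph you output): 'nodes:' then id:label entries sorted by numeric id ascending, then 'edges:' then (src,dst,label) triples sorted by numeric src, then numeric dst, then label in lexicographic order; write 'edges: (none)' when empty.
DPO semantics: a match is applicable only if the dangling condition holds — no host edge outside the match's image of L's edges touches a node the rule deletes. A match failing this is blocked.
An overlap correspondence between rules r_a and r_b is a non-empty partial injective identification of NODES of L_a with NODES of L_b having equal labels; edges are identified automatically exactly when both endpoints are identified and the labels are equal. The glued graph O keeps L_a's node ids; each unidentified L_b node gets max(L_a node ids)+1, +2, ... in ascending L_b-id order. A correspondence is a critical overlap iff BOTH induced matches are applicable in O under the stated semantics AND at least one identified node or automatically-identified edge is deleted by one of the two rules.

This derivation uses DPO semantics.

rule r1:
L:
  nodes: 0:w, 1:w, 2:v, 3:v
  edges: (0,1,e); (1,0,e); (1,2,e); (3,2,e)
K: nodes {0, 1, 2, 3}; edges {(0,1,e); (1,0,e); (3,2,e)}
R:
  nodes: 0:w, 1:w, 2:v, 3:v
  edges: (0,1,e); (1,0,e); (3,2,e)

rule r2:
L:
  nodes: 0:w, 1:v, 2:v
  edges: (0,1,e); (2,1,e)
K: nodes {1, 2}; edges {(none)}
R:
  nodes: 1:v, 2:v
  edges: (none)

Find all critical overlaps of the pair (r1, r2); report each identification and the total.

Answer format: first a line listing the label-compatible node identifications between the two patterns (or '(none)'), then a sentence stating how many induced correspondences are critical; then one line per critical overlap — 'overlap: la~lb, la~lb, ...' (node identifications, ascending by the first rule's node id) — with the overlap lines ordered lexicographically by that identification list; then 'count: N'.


label-compatible node identifications between L(r1) and L(r2): 0~0, 1~0, 2~1, 2~2, 3~1, 3~2
1 of the induced correspondences is a critical overlap of r1 and r2.
overlap: 2~1, 3~2
count: 1


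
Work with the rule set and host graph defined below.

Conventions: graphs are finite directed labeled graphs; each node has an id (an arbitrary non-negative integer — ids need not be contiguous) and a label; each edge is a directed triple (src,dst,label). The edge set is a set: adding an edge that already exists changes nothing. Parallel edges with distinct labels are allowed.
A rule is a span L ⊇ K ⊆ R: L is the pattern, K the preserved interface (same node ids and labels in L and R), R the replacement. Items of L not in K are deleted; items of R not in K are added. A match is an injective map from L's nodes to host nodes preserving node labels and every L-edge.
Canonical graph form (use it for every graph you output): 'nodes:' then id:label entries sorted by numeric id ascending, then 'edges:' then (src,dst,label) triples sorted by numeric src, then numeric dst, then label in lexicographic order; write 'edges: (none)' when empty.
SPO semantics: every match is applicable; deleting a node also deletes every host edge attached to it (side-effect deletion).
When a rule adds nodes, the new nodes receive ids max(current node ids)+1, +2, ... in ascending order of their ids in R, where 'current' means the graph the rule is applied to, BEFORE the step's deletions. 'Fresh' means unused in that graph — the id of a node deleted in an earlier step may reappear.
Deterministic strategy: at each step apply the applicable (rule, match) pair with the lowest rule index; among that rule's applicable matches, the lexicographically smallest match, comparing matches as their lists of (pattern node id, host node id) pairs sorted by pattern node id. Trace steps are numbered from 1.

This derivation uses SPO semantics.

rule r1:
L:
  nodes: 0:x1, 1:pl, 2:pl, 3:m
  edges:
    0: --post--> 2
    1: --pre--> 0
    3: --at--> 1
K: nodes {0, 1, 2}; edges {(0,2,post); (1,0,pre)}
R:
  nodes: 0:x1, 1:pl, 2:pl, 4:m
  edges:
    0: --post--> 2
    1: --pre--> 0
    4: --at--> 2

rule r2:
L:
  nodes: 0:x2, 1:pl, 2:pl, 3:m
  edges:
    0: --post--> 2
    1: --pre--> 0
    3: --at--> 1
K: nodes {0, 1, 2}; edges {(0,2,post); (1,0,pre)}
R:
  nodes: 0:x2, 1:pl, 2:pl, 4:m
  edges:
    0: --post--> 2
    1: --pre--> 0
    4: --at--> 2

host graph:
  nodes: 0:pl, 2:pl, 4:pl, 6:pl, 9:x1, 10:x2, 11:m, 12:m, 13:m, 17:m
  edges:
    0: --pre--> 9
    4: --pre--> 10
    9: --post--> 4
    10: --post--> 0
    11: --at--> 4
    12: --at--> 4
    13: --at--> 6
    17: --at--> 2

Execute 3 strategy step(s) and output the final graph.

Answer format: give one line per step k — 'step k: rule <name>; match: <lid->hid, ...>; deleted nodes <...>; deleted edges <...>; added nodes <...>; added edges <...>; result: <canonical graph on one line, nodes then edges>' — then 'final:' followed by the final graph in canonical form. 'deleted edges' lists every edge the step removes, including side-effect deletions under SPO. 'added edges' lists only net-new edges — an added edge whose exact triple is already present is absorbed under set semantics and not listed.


step 1: rule r2; match: 0->10, 1->4, 2->0, 3->11; deleted nodes 11; deleted edges (11,4,at); added nodes 18; added edges (18,0,at); result: nodes: 0:pl, 2:pl, 4:pl, 6:pl, 9:x1, 10:x2, 12:m, 13:m, 17:m, 18:m edges: (0,9,pre); (4,10,pre); (9,4,post); (10,0,post); (12,4,at); (13,6,at); (17,2,at); (18,0,at)
step 2: rule r1; match: 0->9, 1->0, 2->4, 3->18; deleted nodes 18; deleted edges (18,0,at); added nodes 19; added edges (19,4,at); result: nodes: 0:pl, 2:pl, 4:pl, 6:pl, 9:x1, 10:x2, 12:m, 13:m, 17:m, 19:m edges: (0,9,pre); (4,10,pre); (9,4,post); (10,0,post); (12,4,at); (13,6,at); (17,2,at); (19,4,at)
step 3: rule r2; match: 0->10, 1->4, 2->0, 3->12; deleted nodes 12; deleted edges (12,4,at); added nodes 20; added edges (20,0,at); result: nodes: 0:pl, 2:pl, 4:pl, 6:pl, 9:x1, 10:x2, 13:m, 17:m, 19:m, 20:m edges: (0,9,pre); (4,10,pre); (9,4,post); (10,0,post); (13,6,at); (17,2,at); (19,4,at); (20,0,at)
final:
nodes: 0:pl, 2:pl, 4:pl, 6:pl, 9:x1, 10:x2, 13:m, 17:m, 19:m, 20:m
edges: (0,9,pre); (4,10,pre); (9,4,post); (10,0,post); (13,6,at); (17,2,at); (19,4,at); (20,0,at)


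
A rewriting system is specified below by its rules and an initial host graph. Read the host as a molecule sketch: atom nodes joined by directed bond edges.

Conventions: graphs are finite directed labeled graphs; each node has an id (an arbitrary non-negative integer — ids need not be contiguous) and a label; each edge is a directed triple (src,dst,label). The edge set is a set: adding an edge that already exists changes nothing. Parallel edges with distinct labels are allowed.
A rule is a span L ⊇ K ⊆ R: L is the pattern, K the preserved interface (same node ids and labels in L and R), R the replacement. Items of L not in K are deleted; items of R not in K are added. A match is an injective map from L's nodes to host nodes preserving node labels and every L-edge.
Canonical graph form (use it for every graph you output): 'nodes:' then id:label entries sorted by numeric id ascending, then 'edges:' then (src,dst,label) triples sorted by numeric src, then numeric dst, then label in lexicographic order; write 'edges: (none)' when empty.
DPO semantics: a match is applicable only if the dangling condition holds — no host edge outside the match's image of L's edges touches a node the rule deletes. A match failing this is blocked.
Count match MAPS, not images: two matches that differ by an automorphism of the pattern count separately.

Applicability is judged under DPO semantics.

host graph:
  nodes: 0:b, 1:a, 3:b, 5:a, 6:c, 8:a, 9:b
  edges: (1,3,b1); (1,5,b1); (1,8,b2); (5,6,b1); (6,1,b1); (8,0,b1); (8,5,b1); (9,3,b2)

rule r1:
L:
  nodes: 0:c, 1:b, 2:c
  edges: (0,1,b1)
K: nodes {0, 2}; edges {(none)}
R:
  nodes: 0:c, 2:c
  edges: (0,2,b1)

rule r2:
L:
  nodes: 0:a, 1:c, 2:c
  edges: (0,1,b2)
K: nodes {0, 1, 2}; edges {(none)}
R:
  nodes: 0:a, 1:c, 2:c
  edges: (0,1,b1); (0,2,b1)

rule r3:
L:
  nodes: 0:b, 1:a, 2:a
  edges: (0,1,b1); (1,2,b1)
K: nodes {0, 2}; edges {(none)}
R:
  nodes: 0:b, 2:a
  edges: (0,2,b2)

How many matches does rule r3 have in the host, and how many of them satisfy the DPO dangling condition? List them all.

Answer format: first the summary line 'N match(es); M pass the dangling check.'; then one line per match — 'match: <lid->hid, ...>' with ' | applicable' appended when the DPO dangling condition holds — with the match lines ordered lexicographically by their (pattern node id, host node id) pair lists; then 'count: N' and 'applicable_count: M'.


0 match(es); 0 pass the dangling check.
count: 0
applicable_count: 0


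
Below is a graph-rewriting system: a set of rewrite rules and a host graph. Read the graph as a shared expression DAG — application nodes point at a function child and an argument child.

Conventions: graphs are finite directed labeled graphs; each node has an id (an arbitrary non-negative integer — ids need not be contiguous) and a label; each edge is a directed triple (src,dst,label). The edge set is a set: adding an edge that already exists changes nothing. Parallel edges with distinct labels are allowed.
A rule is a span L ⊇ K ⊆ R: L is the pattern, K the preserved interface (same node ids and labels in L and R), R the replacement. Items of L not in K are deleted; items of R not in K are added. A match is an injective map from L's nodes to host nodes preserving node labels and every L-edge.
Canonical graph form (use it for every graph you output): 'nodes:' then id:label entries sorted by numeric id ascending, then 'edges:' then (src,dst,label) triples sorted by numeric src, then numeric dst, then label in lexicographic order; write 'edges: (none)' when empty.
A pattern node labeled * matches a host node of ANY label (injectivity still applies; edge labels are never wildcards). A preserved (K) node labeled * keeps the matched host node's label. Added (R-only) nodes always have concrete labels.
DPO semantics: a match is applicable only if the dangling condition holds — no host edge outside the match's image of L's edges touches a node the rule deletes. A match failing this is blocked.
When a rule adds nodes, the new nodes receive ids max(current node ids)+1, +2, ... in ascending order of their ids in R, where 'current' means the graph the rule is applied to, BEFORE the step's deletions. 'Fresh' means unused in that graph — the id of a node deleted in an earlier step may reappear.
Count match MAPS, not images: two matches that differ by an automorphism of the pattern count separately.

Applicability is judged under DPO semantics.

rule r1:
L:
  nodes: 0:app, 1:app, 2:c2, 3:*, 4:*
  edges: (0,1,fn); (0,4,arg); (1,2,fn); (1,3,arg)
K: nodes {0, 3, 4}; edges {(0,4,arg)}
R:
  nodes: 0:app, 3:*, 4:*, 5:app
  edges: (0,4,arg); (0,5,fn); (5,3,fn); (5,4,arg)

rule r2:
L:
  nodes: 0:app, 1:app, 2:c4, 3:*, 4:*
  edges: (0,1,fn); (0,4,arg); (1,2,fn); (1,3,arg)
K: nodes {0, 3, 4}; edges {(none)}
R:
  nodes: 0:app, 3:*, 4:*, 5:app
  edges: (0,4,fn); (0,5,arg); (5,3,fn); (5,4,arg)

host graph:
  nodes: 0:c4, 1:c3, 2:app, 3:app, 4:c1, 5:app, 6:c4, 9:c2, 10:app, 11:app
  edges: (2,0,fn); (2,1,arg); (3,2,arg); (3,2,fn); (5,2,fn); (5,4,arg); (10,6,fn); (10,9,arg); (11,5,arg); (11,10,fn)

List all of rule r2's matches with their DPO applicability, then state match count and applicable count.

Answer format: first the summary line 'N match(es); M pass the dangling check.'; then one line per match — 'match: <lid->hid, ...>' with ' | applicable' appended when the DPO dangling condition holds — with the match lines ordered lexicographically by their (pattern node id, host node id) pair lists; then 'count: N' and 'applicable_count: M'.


2 match(es); 1 pass the dangling check.
match: 0->5, 1->2, 2->0, 3->1, 4->4
match: 0->11, 1->10, 2->6, 3->9, 4->5 | applicable
count: 2
applicable_count: 1


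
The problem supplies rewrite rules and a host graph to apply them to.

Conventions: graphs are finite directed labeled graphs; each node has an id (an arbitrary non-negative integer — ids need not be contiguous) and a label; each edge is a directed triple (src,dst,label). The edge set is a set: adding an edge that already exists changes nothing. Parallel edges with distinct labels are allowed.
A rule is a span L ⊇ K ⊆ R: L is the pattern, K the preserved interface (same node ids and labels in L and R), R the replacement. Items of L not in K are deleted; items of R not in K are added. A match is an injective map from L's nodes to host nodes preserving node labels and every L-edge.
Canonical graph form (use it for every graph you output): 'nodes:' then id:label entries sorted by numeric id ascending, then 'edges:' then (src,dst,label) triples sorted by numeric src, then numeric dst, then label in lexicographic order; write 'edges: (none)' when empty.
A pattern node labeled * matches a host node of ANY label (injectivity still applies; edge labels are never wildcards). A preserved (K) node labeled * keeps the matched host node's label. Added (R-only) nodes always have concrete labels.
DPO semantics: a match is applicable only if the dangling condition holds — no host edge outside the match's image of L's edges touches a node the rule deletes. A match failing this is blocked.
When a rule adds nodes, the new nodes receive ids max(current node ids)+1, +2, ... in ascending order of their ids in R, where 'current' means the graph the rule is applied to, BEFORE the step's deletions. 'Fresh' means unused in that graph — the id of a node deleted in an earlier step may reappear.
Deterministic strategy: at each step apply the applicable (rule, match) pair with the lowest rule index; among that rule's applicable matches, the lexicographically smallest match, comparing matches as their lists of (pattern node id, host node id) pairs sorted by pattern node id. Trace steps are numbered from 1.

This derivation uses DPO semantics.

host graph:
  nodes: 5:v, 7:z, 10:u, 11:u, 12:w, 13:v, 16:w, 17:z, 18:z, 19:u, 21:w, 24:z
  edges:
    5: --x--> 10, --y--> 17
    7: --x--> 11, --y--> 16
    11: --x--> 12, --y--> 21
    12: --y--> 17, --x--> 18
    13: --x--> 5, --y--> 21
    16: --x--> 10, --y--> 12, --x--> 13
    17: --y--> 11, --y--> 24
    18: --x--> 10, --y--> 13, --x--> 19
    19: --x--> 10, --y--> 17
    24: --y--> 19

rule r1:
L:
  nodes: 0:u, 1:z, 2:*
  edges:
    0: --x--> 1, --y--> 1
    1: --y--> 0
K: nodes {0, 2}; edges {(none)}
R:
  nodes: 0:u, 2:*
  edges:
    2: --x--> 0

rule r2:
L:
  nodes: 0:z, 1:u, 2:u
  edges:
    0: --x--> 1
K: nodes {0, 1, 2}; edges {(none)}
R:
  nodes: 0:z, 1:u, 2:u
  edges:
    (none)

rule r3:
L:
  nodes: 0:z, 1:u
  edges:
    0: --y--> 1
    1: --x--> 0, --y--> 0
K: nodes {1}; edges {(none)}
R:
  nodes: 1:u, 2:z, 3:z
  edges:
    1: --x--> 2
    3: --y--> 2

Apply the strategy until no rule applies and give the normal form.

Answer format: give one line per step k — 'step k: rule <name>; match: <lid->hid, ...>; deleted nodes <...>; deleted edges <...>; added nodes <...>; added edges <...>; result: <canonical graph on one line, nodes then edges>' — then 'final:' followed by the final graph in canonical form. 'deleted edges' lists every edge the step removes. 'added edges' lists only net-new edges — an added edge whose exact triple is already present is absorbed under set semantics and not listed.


step 1: rule r2; match: 0->7, 1->11, 2->10; deleted nodes (none); deleted edges (7,11,x); added nodes (none); added edges (none); result: nodes: 5:v, 7:z, 10:u, 11:u, 12:w, 13:v, 16:w, 17:z, 18:z, 19:u, 21:w, 24:z edges: (5,10,x); (5,17,y); (7,16,y); (11,12,x); (11,21,y); (12,17,y); (12,18,x); (13,5,x); (13,21,y); (16,10,x); (16,12,y); (16,13,x); (17,11,y); (17,24,y); (18,10,x); (18,13,y); (18,19,x); (19,10,x); (19,17,y); (24,19,y)
step 2: rule r2; match: 0->18, 1->10, 2->11; deleted nodes (none); deleted edges (18,10,x); added nodes (none); added edges (none); result: nodes: 5:v, 7:z, 10:u, 11:u, 12:w, 13:v, 16:w, 17:z, 18:z, 19:u, 21:w, 24:z edges: (5,10,x); (5,17,y); (7,16,y); (11,12,x); (11,21,y); (12,17,y); (12,18,x); (13,5,x); (13,21,y); (16,10,x); (16,12,y); (16,13,x); (17,11,y); (17,24,y); (18,13,y); (18,19,x); (19,10,x); (19,17,y); (24,19,y)
step 3: rule r2; match: 0->18, 1->19, 2->10; deleted nodes (none); deleted edges (18,19,x); added nodes (none); added edges (none); result: nodes: 5:v, 7:z, 10:u, 11:u, 12:w, 13:v, 16:w, 17:z, 18:z, 19:u, 21:w, 24:z edges: (5,10,x); (5,17,y); (7,16,y); (11,12,x); (11,21,y); (12,17,y); (12,18,x); (13,5,x); (13,21,y); (16,10,x); (16,12,y); (16,13,x); (17,11,y); (17,24,y); (18,13,y); (19,10,x); (19,17,y); (24,19,y)
final:
nodes: 5:v, 7:z, 10:u, 11:u, 12:w, 13:v, 16:w, 17:z, 18:z, 19:u, 21:w, 24:z
edges: (5,10,x); (5,17,y); (7,16,y); (11,12,x); (11,21,y); (12,17,y); (12,18,x); (13,5,x); (13,21,y); (16,10,x); (16,12,y); (16,13,x); (17,11,y); (17,24,y); (18,13,y); (19,10,x); (19,17,y); (24,19,y)


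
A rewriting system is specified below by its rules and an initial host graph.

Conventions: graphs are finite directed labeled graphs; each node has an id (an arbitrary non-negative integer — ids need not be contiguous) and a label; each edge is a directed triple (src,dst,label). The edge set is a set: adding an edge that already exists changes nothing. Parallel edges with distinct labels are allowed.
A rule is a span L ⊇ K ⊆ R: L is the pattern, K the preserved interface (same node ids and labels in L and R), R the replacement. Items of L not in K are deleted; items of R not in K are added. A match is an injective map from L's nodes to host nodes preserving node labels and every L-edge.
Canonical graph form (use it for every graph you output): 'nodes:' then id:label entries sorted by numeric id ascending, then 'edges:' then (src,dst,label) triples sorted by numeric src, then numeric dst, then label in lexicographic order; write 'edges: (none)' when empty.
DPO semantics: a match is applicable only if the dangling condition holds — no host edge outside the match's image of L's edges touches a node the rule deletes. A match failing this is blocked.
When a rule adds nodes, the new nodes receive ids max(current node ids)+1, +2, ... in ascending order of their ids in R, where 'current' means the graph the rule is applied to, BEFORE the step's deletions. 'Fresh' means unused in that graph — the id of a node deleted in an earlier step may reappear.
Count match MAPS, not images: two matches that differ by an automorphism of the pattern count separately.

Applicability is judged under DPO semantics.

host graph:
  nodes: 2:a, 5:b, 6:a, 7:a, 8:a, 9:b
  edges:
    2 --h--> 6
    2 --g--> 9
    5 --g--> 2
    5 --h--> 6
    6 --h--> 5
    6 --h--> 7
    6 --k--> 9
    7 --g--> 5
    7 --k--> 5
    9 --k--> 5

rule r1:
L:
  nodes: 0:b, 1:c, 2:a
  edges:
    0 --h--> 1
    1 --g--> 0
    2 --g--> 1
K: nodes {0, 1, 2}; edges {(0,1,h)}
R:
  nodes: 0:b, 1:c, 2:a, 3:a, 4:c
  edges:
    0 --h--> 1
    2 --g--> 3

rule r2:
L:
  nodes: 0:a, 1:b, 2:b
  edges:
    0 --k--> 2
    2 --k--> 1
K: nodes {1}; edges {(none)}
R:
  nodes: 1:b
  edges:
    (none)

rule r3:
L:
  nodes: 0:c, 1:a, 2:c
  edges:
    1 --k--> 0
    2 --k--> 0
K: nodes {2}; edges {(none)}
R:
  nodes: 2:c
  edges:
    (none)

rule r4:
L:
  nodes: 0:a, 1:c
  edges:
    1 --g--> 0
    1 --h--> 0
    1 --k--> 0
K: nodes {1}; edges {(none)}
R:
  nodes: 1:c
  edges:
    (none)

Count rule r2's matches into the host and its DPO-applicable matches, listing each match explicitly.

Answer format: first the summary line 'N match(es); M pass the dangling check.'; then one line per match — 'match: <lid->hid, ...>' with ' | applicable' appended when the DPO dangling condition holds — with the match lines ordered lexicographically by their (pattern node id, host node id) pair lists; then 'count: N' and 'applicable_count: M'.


1 match(es); 0 pass the dangling check.
match: 0->6, 1->5, 2->9
count: 1
applicable_count: 0


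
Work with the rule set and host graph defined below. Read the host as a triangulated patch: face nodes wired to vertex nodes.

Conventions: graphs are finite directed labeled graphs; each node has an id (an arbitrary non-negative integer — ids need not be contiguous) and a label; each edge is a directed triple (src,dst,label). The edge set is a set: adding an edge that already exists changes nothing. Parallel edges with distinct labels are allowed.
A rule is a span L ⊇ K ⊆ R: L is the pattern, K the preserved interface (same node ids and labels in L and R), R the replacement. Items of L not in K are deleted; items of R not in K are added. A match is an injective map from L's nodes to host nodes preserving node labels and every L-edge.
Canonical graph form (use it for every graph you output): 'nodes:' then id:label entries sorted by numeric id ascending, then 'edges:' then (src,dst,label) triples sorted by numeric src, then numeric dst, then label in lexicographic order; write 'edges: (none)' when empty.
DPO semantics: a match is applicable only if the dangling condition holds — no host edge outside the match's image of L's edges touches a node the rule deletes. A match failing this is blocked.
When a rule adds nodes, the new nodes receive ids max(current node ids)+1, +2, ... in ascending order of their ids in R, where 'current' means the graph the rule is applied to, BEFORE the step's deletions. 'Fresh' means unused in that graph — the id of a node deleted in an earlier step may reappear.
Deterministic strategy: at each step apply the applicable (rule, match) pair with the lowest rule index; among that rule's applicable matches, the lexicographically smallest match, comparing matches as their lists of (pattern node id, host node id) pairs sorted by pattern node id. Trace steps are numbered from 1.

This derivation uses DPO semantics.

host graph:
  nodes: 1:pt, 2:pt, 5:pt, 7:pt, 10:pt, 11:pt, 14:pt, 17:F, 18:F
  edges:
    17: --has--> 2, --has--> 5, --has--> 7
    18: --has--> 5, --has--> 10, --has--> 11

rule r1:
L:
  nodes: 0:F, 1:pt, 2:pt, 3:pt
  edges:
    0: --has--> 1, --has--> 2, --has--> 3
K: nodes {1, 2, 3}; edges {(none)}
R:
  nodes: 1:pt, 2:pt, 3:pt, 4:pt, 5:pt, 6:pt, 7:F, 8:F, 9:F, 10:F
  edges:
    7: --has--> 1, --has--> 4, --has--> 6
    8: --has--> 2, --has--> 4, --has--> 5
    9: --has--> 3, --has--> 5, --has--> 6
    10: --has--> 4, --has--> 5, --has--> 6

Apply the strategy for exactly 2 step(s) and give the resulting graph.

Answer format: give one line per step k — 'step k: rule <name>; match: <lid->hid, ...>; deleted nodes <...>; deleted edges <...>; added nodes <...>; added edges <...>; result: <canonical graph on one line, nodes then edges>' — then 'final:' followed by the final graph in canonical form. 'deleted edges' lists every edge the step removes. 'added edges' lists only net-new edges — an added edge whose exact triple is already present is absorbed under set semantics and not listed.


step 1: rule r1; match: 0->17, 1->2, 2->5, 3->7; deleted nodes 17; deleted edges (17,2,has); (17,5,has); (17,7,has); added nodes 19, 20, 21, 22, 23, 24, 25; added edges (22,2,has); (22,19,has); (22,21,has); (23,5,has); (23,19,has); (23,20,has); (24,7,has); (24,20,has); (24,21,has); (25,19,has); (25,20,has); (25,21,has); result: nodes: 1:pt, 2:pt, 5:pt, 7:pt, 10:pt, 11:pt, 14:pt, 18:F, 19:pt, 20:pt, 21:pt, 22:F, 23:F, 24:F, 25:F edges: (18,5,has); (18,10,has); (18,11,has); (22,2,has); (22,19,has); (22,21,has); (23,5,has); (23,19,has); (23,20,has); (24,7,has); (24,20,has); (24,21,has); (25,19,has); (25,20,has); (25,21,has)
step 2: rule r1; match: 0->18, 1->5, 2->10, 3->11; deleted nodes 18; deleted edges (18,5,has); (18,10,has); (18,11,has); added nodes 26, 27, 28, 29, 30, 31, 32; added edges (29,5,has); (29,26,has); (29,28,has); (30,10,has); (30,26,has); (30,27,has); (31,11,has); (31,27,has); (31,28,has); (32,26,has); (32,27,has); (32,28,has); result: nodes: 1:pt, 2:pt, 5:pt, 7:pt, 10:pt, 11:pt, 14:pt, 19:pt, 20:pt, 21:pt, 22:F, 23:F, 24:F, 25:F, 26:pt, 27:pt, 28:pt, 29:F, 30:F, 31:F, 32:F edges: (22,2,has); (22,19,has); (22,21,has); (23,5,has); (23,19,has); (23,20,has); (24,7,has); (24,20,has); (24,21,has); (25,19,has); (25,20,has); (25,21,has); (29,5,has); (29,26,has); (29,28,has); (30,10,has); (30,26,has); (30,27,has); (31,11,has); (31,27,has); (31,28,has); (32,26,has); (32,27,has); (32,28,has)
final:
nodes: 1:pt, 2:pt, 5:pt, 7:pt, 10:pt, 11:pt, 14:pt, 19:pt, 20:pt, 21:pt, 22:F, 23:F, 24:F, 25:F, 26:pt, 27:pt, 28:pt, 29:F, 30:F, 31:F, 32:F
edges: (22,2,has); (22,19,has); (22,21,has); (23,5,has); (23,19,has); (23,20,has); (24,7,has); (24,20,has); (24,21,has); (25,19,has); (25,20,has); (25,21,has); (29,5,has); (29,26,has); (29,28,has); (30,10,has); (30,26,has); (30,27,has); (31,11,has); (31,27,has); (31,28,has); (32,26,has); (32,27,has); (32,28,has)
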